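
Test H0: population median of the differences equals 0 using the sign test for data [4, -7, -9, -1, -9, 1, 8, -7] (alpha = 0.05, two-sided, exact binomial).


Step 1: Discard zero differences. Original n = 8; n_eff = number of nonzero differences = 8.
Nonzero differences (with sign): +4, -7, -9, -1, -9, +1, +8, -7
Step 2: Count signs: positive = 3, negative = 5.
Step 3: Under H0: P(positive) = 0.5, so the number of positives S ~ Bin(8, 0.5).
Step 4: Two-sided exact p-value = sum of Bin(8,0.5) probabilities at or below the observed probability = 0.726562.
Step 5: alpha = 0.05. fail to reject H0.

n_eff = 8, pos = 3, neg = 5, p = 0.726562, fail to reject H0.


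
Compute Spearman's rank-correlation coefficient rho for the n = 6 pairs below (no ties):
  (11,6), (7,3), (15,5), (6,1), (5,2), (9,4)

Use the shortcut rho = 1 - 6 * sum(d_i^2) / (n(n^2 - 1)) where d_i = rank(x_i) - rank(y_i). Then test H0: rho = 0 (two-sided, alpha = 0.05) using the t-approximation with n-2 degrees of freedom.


Step 1: Rank x and y separately (midranks; no ties here).
rank(x): 11->5, 7->3, 15->6, 6->2, 5->1, 9->4
rank(y): 6->6, 3->3, 5->5, 1->1, 2->2, 4->4
Step 2: d_i = R_x(i) - R_y(i); compute d_i^2.
  (5-6)^2=1, (3-3)^2=0, (6-5)^2=1, (2-1)^2=1, (1-2)^2=1, (4-4)^2=0
sum(d^2) = 4.
Step 3: rho = 1 - 6*4 / (6*(6^2 - 1)) = 1 - 24/210 = 0.885714.
Step 4: Under H0, t = rho * sqrt((n-2)/(1-rho^2)) = 3.8158 ~ t(4).
Step 5: Two-sided p-value from the t-distribution with 4 df = 0.018845.
Step 6: alpha = 0.05. reject H0.

rho = 0.8857, p = 0.018845, reject H0 at alpha = 0.05.


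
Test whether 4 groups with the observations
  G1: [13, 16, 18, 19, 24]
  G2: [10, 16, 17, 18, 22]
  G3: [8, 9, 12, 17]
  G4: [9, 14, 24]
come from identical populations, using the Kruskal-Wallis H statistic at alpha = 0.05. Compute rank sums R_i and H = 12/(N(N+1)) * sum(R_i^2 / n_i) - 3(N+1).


Step 1: Combine all N = 17 observations and assign midranks.
sorted (value, group, rank): (8,G3,1), (9,G3,2.5), (9,G4,2.5), (10,G2,4), (12,G3,5), (13,G1,6), (14,G4,7), (16,G1,8.5), (16,G2,8.5), (17,G2,10.5), (17,G3,10.5), (18,G1,12.5), (18,G2,12.5), (19,G1,14), (22,G2,15), (24,G1,16.5), (24,G4,16.5)
Step 2: Sum ranks within each group.
R_1 = 57.5 (n_1 = 5)
R_2 = 50.5 (n_2 = 5)
R_3 = 19 (n_3 = 4)
R_4 = 26 (n_4 = 3)
Step 3: H = 12/(N(N+1)) * sum(R_i^2/n_i) - 3(N+1)
     = 12/(17*18) * (57.5^2/5 + 50.5^2/5 + 19^2/4 + 26^2/3) - 3*18
     = 0.039216 * 1486.88 - 54
     = 4.309150.
Step 4: Ties present; correction factor C = 1 - 30/(17^3 - 17) = 0.993873. Corrected H = 4.309150 / 0.993873 = 4.335717.
Step 5: Under H0, H ~ chi^2(3); p-value = 0.227420.
Step 6: alpha = 0.05. fail to reject H0.

H = 4.3357, df = 3, p = 0.227420, fail to reject H0.


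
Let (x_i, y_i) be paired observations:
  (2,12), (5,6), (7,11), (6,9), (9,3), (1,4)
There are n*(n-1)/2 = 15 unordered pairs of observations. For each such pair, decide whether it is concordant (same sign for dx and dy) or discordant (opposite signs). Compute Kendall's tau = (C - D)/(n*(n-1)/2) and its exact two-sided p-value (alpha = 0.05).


Step 1: Enumerate the 15 unordered pairs (i,j) with i<j and classify each by sign(x_j-x_i) * sign(y_j-y_i).
  (1,2):dx=+3,dy=-6->D; (1,3):dx=+5,dy=-1->D; (1,4):dx=+4,dy=-3->D; (1,5):dx=+7,dy=-9->D
  (1,6):dx=-1,dy=-8->C; (2,3):dx=+2,dy=+5->C; (2,4):dx=+1,dy=+3->C; (2,5):dx=+4,dy=-3->D
  (2,6):dx=-4,dy=-2->C; (3,4):dx=-1,dy=-2->C; (3,5):dx=+2,dy=-8->D; (3,6):dx=-6,dy=-7->C
  (4,5):dx=+3,dy=-6->D; (4,6):dx=-5,dy=-5->C; (5,6):dx=-8,dy=+1->D
Step 2: C = 7, D = 8, total pairs = 15.
Step 3: tau = (C - D)/(n(n-1)/2) = (7 - 8)/15 = -0.066667.
Step 4: Exact two-sided p-value (enumerate n! = 720 permutations of y under H0): p = 1.000000.
Step 5: alpha = 0.05. fail to reject H0.

tau_b = -0.0667 (C=7, D=8), p = 1.000000, fail to reject H0.


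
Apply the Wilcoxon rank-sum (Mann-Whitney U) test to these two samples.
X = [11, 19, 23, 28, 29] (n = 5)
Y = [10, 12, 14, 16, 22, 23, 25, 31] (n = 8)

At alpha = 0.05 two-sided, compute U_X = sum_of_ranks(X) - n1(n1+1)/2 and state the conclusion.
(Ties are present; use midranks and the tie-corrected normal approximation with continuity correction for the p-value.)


Step 1: Combine and sort all 13 observations; assign midranks.
sorted (value, group): (10,Y), (11,X), (12,Y), (14,Y), (16,Y), (19,X), (22,Y), (23,X), (23,Y), (25,Y), (28,X), (29,X), (31,Y)
ranks: 10->1, 11->2, 12->3, 14->4, 16->5, 19->6, 22->7, 23->8.5, 23->8.5, 25->10, 28->11, 29->12, 31->13
Step 2: Rank sum for X: R1 = 2 + 6 + 8.5 + 11 + 12 = 39.5.
Step 3: U_X = R1 - n1(n1+1)/2 = 39.5 - 5*6/2 = 39.5 - 15 = 24.5.
       U_Y = n1*n2 - U_X = 40 - 24.5 = 15.5.
Step 4: Ties are present, so use the tie-corrected normal approximation (with continuity correction) for the p-value.
Step 5: p-value = 0.557643; compare to alpha = 0.05. fail to reject H0.

U_X = 24.5, p = 0.557643, fail to reject H0 at alpha = 0.05.


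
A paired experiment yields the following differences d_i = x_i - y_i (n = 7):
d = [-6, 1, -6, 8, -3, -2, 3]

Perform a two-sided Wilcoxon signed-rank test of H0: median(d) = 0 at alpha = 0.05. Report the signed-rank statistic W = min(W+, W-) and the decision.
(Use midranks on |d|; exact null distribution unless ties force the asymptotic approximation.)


Step 1: Drop any zero differences (none here) and take |d_i|.
|d| = [6, 1, 6, 8, 3, 2, 3]
Step 2: Midrank |d_i| (ties get averaged ranks).
ranks: |6|->5.5, |1|->1, |6|->5.5, |8|->7, |3|->3.5, |2|->2, |3|->3.5
Step 3: Attach original signs; sum ranks with positive sign and with negative sign.
W+ = 1 + 7 + 3.5 = 11.5
W- = 5.5 + 5.5 + 3.5 + 2 = 16.5
(Check: W+ + W- = 28 should equal n(n+1)/2 = 28.)
Step 4: Test statistic W = min(W+, W-) = 11.5.
Step 5: Ties in |d|, so use the tie-corrected normal approximation.
        E[W] = n(n+1)/4 = 7*8/4 = 14.
        Tie groups: |d|=3 (t=2), |d|=6 (t=2); sum(t^3 - t) = 12.
        Var[W] = n(n+1)(2n+1)/24 - sum(t^3-t)/48 = 840/24 - 12/48 = 34.75.
        z = (W - E[W]) / sqrt(Var[W]) = (11.5 - 14) / 5.8949 = -0.4241.
        Two-sided p = 2*Phi(z) = 0.671497.
Step 6: alpha = 0.05. fail to reject H0.

W+ = 11.5, W- = 16.5, W = min = 11.5, p = 0.671497, fail to reject H0.


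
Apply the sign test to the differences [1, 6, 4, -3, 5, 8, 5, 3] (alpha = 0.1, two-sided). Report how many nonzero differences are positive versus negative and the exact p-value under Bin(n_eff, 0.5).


Step 1: Discard zero differences. Original n = 8; n_eff = number of nonzero differences = 8.
Nonzero differences (with sign): +1, +6, +4, -3, +5, +8, +5, +3
Step 2: Count signs: positive = 7, negative = 1.
Step 3: Under H0: P(positive) = 0.5, so the number of positives S ~ Bin(8, 0.5).
Step 4: Two-sided exact p-value = sum of Bin(8,0.5) probabilities at or below the observed probability = 0.070312.
Step 5: alpha = 0.1. reject H0.

n_eff = 8, pos = 7, neg = 1, p = 0.070312, reject H0.


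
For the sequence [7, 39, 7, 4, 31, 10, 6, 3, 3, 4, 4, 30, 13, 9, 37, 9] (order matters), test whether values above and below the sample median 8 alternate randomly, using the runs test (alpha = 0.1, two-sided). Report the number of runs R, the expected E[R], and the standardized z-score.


Step 1: Compute median = 8; label A = above, B = below.
Labels in order: BABBAABBBBBAAAAA  (n_A = 8, n_B = 8)
Step 2: Count runs R = 6.
Step 3: Under H0 (random ordering), E[R] = 2*n_A*n_B/(n_A+n_B) + 1 = 2*8*8/16 + 1 = 9.0000.
        Var[R] = 2*n_A*n_B*(2*n_A*n_B - n_A - n_B) / ((n_A+n_B)^2 * (n_A+n_B-1)) = 14336/3840 = 3.7333.
        SD[R] = 1.9322.
Step 4: Continuity-corrected z = (R + 0.5 - E[R]) / SD[R] = (6 + 0.5 - 9.0000) / 1.9322 = -1.2939.
Step 5: Two-sided p-value via normal approximation = 2*(1 - Phi(|z|)) = 0.195709.
Step 6: alpha = 0.1. fail to reject H0.

R = 6, z = -1.2939, p = 0.195709, fail to reject H0.


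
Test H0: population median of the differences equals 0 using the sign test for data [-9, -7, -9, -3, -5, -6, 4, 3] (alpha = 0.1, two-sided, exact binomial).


Step 1: Discard zero differences. Original n = 8; n_eff = number of nonzero differences = 8.
Nonzero differences (with sign): -9, -7, -9, -3, -5, -6, +4, +3
Step 2: Count signs: positive = 2, negative = 6.
Step 3: Under H0: P(positive) = 0.5, so the number of positives S ~ Bin(8, 0.5).
Step 4: Two-sided exact p-value = sum of Bin(8,0.5) probabilities at or below the observed probability = 0.289062.
Step 5: alpha = 0.1. fail to reject H0.

n_eff = 8, pos = 2, neg = 6, p = 0.289062, fail to reject H0.


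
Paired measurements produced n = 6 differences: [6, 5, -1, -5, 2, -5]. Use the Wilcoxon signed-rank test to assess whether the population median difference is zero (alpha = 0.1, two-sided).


Step 1: Drop any zero differences (none here) and take |d_i|.
|d| = [6, 5, 1, 5, 2, 5]
Step 2: Midrank |d_i| (ties get averaged ranks).
ranks: |6|->6, |5|->4, |1|->1, |5|->4, |2|->2, |5|->4
Step 3: Attach original signs; sum ranks with positive sign and with negative sign.
W+ = 6 + 4 + 2 = 12
W- = 1 + 4 + 4 = 9
(Check: W+ + W- = 21 should equal n(n+1)/2 = 21.)
Step 4: Test statistic W = min(W+, W-) = 9.
Step 5: Ties in |d|, so use the tie-corrected normal approximation.
        E[W] = n(n+1)/4 = 6*7/4 = 10.5.
        Tie groups: |d|=5 (t=3); sum(t^3 - t) = 24.
        Var[W] = n(n+1)(2n+1)/24 - sum(t^3-t)/48 = 546/24 - 24/48 = 22.25.
        z = (W - E[W]) / sqrt(Var[W]) = (9 - 10.5) / 4.7170 = -0.3180.
        Two-sided p = 2*Phi(z) = 0.750485.
Step 6: alpha = 0.1. fail to reject H0.

W+ = 12, W- = 9, W = min = 9, p = 0.750485, fail to reject H0.


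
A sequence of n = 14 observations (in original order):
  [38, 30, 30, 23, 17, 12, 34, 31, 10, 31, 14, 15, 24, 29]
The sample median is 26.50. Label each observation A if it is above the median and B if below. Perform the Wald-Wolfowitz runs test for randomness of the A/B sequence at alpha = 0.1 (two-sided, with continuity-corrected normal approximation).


Step 1: Compute median = 26.50; label A = above, B = below.
Labels in order: AAABBBAABABBBA  (n_A = 7, n_B = 7)
Step 2: Count runs R = 7.
Step 3: Under H0 (random ordering), E[R] = 2*n_A*n_B/(n_A+n_B) + 1 = 2*7*7/14 + 1 = 8.0000.
        Var[R] = 2*n_A*n_B*(2*n_A*n_B - n_A - n_B) / ((n_A+n_B)^2 * (n_A+n_B-1)) = 8232/2548 = 3.2308.
        SD[R] = 1.7974.
Step 4: Continuity-corrected z = (R + 0.5 - E[R]) / SD[R] = (7 + 0.5 - 8.0000) / 1.7974 = -0.2782.
Step 5: Two-sided p-value via normal approximation = 2*(1 - Phi(|z|)) = 0.780879.
Step 6: alpha = 0.1. fail to reject H0.

R = 7, z = -0.2782, p = 0.780879, fail to reject H0.


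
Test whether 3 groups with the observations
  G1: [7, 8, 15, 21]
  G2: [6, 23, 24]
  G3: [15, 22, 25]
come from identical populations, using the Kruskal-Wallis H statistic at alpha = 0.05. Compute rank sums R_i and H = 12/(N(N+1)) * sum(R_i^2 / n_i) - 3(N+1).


Step 1: Combine all N = 10 observations and assign midranks.
sorted (value, group, rank): (6,G2,1), (7,G1,2), (8,G1,3), (15,G1,4.5), (15,G3,4.5), (21,G1,6), (22,G3,7), (23,G2,8), (24,G2,9), (25,G3,10)
Step 2: Sum ranks within each group.
R_1 = 15.5 (n_1 = 4)
R_2 = 18 (n_2 = 3)
R_3 = 21.5 (n_3 = 3)
Step 3: H = 12/(N(N+1)) * sum(R_i^2/n_i) - 3(N+1)
     = 12/(10*11) * (15.5^2/4 + 18^2/3 + 21.5^2/3) - 3*11
     = 0.109091 * 322.146 - 33
     = 2.143182.
Step 4: Ties present; correction factor C = 1 - 6/(10^3 - 10) = 0.993939. Corrected H = 2.143182 / 0.993939 = 2.156250.
Step 5: Under H0, H ~ chi^2(2); p-value = 0.340233.
Step 6: alpha = 0.05. fail to reject H0.

H = 2.1563, df = 2, p = 0.340233, fail to reject H0.


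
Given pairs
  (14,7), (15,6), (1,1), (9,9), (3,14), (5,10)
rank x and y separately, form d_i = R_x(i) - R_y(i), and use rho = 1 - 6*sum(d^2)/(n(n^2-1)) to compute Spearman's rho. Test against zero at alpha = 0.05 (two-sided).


Step 1: Rank x and y separately (midranks; no ties here).
rank(x): 14->5, 15->6, 1->1, 9->4, 3->2, 5->3
rank(y): 7->3, 6->2, 1->1, 9->4, 14->6, 10->5
Step 2: d_i = R_x(i) - R_y(i); compute d_i^2.
  (5-3)^2=4, (6-2)^2=16, (1-1)^2=0, (4-4)^2=0, (2-6)^2=16, (3-5)^2=4
sum(d^2) = 40.
Step 3: rho = 1 - 6*40 / (6*(6^2 - 1)) = 1 - 240/210 = -0.142857.
Step 4: Under H0, t = rho * sqrt((n-2)/(1-rho^2)) = -0.2887 ~ t(4).
Step 5: Two-sided p-value from the t-distribution with 4 df = 0.787172.
Step 6: alpha = 0.05. fail to reject H0.

rho = -0.1429, p = 0.787172, fail to reject H0 at alpha = 0.05.


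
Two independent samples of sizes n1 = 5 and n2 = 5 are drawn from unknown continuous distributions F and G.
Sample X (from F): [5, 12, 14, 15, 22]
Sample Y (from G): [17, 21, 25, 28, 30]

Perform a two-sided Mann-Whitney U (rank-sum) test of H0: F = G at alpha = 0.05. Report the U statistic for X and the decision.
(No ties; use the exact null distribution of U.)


Step 1: Combine and sort all 10 observations; assign midranks.
sorted (value, group): (5,X), (12,X), (14,X), (15,X), (17,Y), (21,Y), (22,X), (25,Y), (28,Y), (30,Y)
ranks: 5->1, 12->2, 14->3, 15->4, 17->5, 21->6, 22->7, 25->8, 28->9, 30->10
Step 2: Rank sum for X: R1 = 1 + 2 + 3 + 4 + 7 = 17.
Step 3: U_X = R1 - n1(n1+1)/2 = 17 - 5*6/2 = 17 - 15 = 2.
       U_Y = n1*n2 - U_X = 25 - 2 = 23.
Step 4: No ties, so the exact null distribution of U (based on enumerating the C(10,5) = 252 equally likely rank assignments) gives the two-sided p-value.
Step 5: p-value = 0.031746; compare to alpha = 0.05. reject H0.

U_X = 2, p = 0.031746, reject H0 at alpha = 0.05.


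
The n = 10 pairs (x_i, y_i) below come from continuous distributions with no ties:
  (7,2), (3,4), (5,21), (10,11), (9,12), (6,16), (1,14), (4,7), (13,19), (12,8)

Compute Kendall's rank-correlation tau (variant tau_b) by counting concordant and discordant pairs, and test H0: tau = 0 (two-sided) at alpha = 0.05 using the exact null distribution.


Step 1: Enumerate the 45 unordered pairs (i,j) with i<j and classify each by sign(x_j-x_i) * sign(y_j-y_i).
  (1,2):dx=-4,dy=+2->D; (1,3):dx=-2,dy=+19->D; (1,4):dx=+3,dy=+9->C; (1,5):dx=+2,dy=+10->C
  (1,6):dx=-1,dy=+14->D; (1,7):dx=-6,dy=+12->D; (1,8):dx=-3,dy=+5->D; (1,9):dx=+6,dy=+17->C
  (1,10):dx=+5,dy=+6->C; (2,3):dx=+2,dy=+17->C; (2,4):dx=+7,dy=+7->C; (2,5):dx=+6,dy=+8->C
  (2,6):dx=+3,dy=+12->C; (2,7):dx=-2,dy=+10->D; (2,8):dx=+1,dy=+3->C; (2,9):dx=+10,dy=+15->C
  (2,10):dx=+9,dy=+4->C; (3,4):dx=+5,dy=-10->D; (3,5):dx=+4,dy=-9->D; (3,6):dx=+1,dy=-5->D
  (3,7):dx=-4,dy=-7->C; (3,8):dx=-1,dy=-14->C; (3,9):dx=+8,dy=-2->D; (3,10):dx=+7,dy=-13->D
  (4,5):dx=-1,dy=+1->D; (4,6):dx=-4,dy=+5->D; (4,7):dx=-9,dy=+3->D; (4,8):dx=-6,dy=-4->C
  (4,9):dx=+3,dy=+8->C; (4,10):dx=+2,dy=-3->D; (5,6):dx=-3,dy=+4->D; (5,7):dx=-8,dy=+2->D
  (5,8):dx=-5,dy=-5->C; (5,9):dx=+4,dy=+7->C; (5,10):dx=+3,dy=-4->D; (6,7):dx=-5,dy=-2->C
  (6,8):dx=-2,dy=-9->C; (6,9):dx=+7,dy=+3->C; (6,10):dx=+6,dy=-8->D; (7,8):dx=+3,dy=-7->D
  (7,9):dx=+12,dy=+5->C; (7,10):dx=+11,dy=-6->D; (8,9):dx=+9,dy=+12->C; (8,10):dx=+8,dy=+1->C
  (9,10):dx=-1,dy=-11->C
Step 2: C = 24, D = 21, total pairs = 45.
Step 3: tau = (C - D)/(n(n-1)/2) = (24 - 21)/45 = 0.066667.
Step 4: Exact two-sided p-value (enumerate n! = 3628800 permutations of y under H0): p = 0.861801.
Step 5: alpha = 0.05. fail to reject H0.

tau_b = 0.0667 (C=24, D=21), p = 0.861801, fail to reject H0.


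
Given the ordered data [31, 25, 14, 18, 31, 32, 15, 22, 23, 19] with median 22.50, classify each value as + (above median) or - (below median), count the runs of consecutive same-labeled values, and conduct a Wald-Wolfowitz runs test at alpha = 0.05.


Step 1: Compute median = 22.50; label A = above, B = below.
Labels in order: AABBAABBAB  (n_A = 5, n_B = 5)
Step 2: Count runs R = 6.
Step 3: Under H0 (random ordering), E[R] = 2*n_A*n_B/(n_A+n_B) + 1 = 2*5*5/10 + 1 = 6.0000.
        Var[R] = 2*n_A*n_B*(2*n_A*n_B - n_A - n_B) / ((n_A+n_B)^2 * (n_A+n_B-1)) = 2000/900 = 2.2222.
        SD[R] = 1.4907.
Step 4: R = E[R], so z = 0 with no continuity correction.
Step 5: Two-sided p-value via normal approximation = 2*(1 - Phi(|z|)) = 1.000000.
Step 6: alpha = 0.05. fail to reject H0.

R = 6, z = 0.0000, p = 1.000000, fail to reject H0.


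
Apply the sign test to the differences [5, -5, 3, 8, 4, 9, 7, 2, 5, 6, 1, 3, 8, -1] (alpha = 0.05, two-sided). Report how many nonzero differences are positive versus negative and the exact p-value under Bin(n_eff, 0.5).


Step 1: Discard zero differences. Original n = 14; n_eff = number of nonzero differences = 14.
Nonzero differences (with sign): +5, -5, +3, +8, +4, +9, +7, +2, +5, +6, +1, +3, +8, -1
Step 2: Count signs: positive = 12, negative = 2.
Step 3: Under H0: P(positive) = 0.5, so the number of positives S ~ Bin(14, 0.5).
Step 4: Two-sided exact p-value = sum of Bin(14,0.5) probabilities at or below the observed probability = 0.012939.
Step 5: alpha = 0.05. reject H0.

n_eff = 14, pos = 12, neg = 2, p = 0.012939, reject H0.


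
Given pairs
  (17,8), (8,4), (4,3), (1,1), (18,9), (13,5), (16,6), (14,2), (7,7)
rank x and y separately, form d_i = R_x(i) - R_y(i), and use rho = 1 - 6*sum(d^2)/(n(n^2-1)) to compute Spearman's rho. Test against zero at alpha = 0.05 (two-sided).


Step 1: Rank x and y separately (midranks; no ties here).
rank(x): 17->8, 8->4, 4->2, 1->1, 18->9, 13->5, 16->7, 14->6, 7->3
rank(y): 8->8, 4->4, 3->3, 1->1, 9->9, 5->5, 6->6, 2->2, 7->7
Step 2: d_i = R_x(i) - R_y(i); compute d_i^2.
  (8-8)^2=0, (4-4)^2=0, (2-3)^2=1, (1-1)^2=0, (9-9)^2=0, (5-5)^2=0, (7-6)^2=1, (6-2)^2=16, (3-7)^2=16
sum(d^2) = 34.
Step 3: rho = 1 - 6*34 / (9*(9^2 - 1)) = 1 - 204/720 = 0.716667.
Step 4: Under H0, t = rho * sqrt((n-2)/(1-rho^2)) = 2.7188 ~ t(7).
Step 5: Two-sided p-value from the t-distribution with 7 df = 0.029818.
Step 6: alpha = 0.05. reject H0.

rho = 0.7167, p = 0.029818, reject H0 at alpha = 0.05.


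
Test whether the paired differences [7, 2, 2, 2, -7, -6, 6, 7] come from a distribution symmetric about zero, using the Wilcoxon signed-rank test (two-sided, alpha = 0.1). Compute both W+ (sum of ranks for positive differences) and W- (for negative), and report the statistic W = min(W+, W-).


Step 1: Drop any zero differences (none here) and take |d_i|.
|d| = [7, 2, 2, 2, 7, 6, 6, 7]
Step 2: Midrank |d_i| (ties get averaged ranks).
ranks: |7|->7, |2|->2, |2|->2, |2|->2, |7|->7, |6|->4.5, |6|->4.5, |7|->7
Step 3: Attach original signs; sum ranks with positive sign and with negative sign.
W+ = 7 + 2 + 2 + 2 + 4.5 + 7 = 24.5
W- = 7 + 4.5 = 11.5
(Check: W+ + W- = 36 should equal n(n+1)/2 = 36.)
Step 4: Test statistic W = min(W+, W-) = 11.5.
Step 5: Ties in |d|, so use the tie-corrected normal approximation.
        E[W] = n(n+1)/4 = 8*9/4 = 18.
        Tie groups: |d|=2 (t=3), |d|=6 (t=2), |d|=7 (t=3); sum(t^3 - t) = 54.
        Var[W] = n(n+1)(2n+1)/24 - sum(t^3-t)/48 = 1224/24 - 54/48 = 49.875.
        z = (W - E[W]) / sqrt(Var[W]) = (11.5 - 18) / 7.0622 = -0.9204.
        Two-sided p = 2*Phi(z) = 0.357369.
Step 6: alpha = 0.1. fail to reject H0.

W+ = 24.5, W- = 11.5, W = min = 11.5, p = 0.357369, fail to reject H0.


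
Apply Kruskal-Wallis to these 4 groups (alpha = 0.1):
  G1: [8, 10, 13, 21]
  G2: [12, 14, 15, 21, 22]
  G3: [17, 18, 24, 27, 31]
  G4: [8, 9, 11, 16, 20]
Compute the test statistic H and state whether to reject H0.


Step 1: Combine all N = 19 observations and assign midranks.
sorted (value, group, rank): (8,G1,1.5), (8,G4,1.5), (9,G4,3), (10,G1,4), (11,G4,5), (12,G2,6), (13,G1,7), (14,G2,8), (15,G2,9), (16,G4,10), (17,G3,11), (18,G3,12), (20,G4,13), (21,G1,14.5), (21,G2,14.5), (22,G2,16), (24,G3,17), (27,G3,18), (31,G3,19)
Step 2: Sum ranks within each group.
R_1 = 27 (n_1 = 4)
R_2 = 53.5 (n_2 = 5)
R_3 = 77 (n_3 = 5)
R_4 = 32.5 (n_4 = 5)
Step 3: H = 12/(N(N+1)) * sum(R_i^2/n_i) - 3(N+1)
     = 12/(19*20) * (27^2/4 + 53.5^2/5 + 77^2/5 + 32.5^2/5) - 3*20
     = 0.031579 * 2151.75 - 60
     = 7.950000.
Step 4: Ties present; correction factor C = 1 - 12/(19^3 - 19) = 0.998246. Corrected H = 7.950000 / 0.998246 = 7.963972.
Step 5: Under H0, H ~ chi^2(3); p-value = 0.046762.
Step 6: alpha = 0.1. reject H0.

H = 7.9640, df = 3, p = 0.046762, reject H0.


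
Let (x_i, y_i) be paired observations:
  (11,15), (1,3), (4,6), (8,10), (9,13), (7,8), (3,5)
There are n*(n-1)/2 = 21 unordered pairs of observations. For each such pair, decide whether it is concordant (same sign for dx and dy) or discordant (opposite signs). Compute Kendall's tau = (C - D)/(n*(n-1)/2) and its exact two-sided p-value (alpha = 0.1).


Step 1: Enumerate the 21 unordered pairs (i,j) with i<j and classify each by sign(x_j-x_i) * sign(y_j-y_i).
  (1,2):dx=-10,dy=-12->C; (1,3):dx=-7,dy=-9->C; (1,4):dx=-3,dy=-5->C; (1,5):dx=-2,dy=-2->C
  (1,6):dx=-4,dy=-7->C; (1,7):dx=-8,dy=-10->C; (2,3):dx=+3,dy=+3->C; (2,4):dx=+7,dy=+7->C
  (2,5):dx=+8,dy=+10->C; (2,6):dx=+6,dy=+5->C; (2,7):dx=+2,dy=+2->C; (3,4):dx=+4,dy=+4->C
  (3,5):dx=+5,dy=+7->C; (3,6):dx=+3,dy=+2->C; (3,7):dx=-1,dy=-1->C; (4,5):dx=+1,dy=+3->C
  (4,6):dx=-1,dy=-2->C; (4,7):dx=-5,dy=-5->C; (5,6):dx=-2,dy=-5->C; (5,7):dx=-6,dy=-8->C
  (6,7):dx=-4,dy=-3->C
Step 2: C = 21, D = 0, total pairs = 21.
Step 3: tau = (C - D)/(n(n-1)/2) = (21 - 0)/21 = 1.000000.
Step 4: Exact two-sided p-value (enumerate n! = 5040 permutations of y under H0): p = 0.000397.
Step 5: alpha = 0.1. reject H0.

tau_b = 1.0000 (C=21, D=0), p = 0.000397, reject H0.


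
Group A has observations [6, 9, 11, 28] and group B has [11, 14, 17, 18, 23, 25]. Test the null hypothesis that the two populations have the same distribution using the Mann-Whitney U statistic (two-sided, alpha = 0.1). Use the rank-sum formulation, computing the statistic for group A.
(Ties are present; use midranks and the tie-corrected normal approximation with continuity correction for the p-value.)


Step 1: Combine and sort all 10 observations; assign midranks.
sorted (value, group): (6,X), (9,X), (11,X), (11,Y), (14,Y), (17,Y), (18,Y), (23,Y), (25,Y), (28,X)
ranks: 6->1, 9->2, 11->3.5, 11->3.5, 14->5, 17->6, 18->7, 23->8, 25->9, 28->10
Step 2: Rank sum for X: R1 = 1 + 2 + 3.5 + 10 = 16.5.
Step 3: U_X = R1 - n1(n1+1)/2 = 16.5 - 4*5/2 = 16.5 - 10 = 6.5.
       U_Y = n1*n2 - U_X = 24 - 6.5 = 17.5.
Step 4: Ties are present, so use the tie-corrected normal approximation (with continuity correction) for the p-value.
Step 5: p-value = 0.284958; compare to alpha = 0.1. fail to reject H0.

U_X = 6.5, p = 0.284958, fail to reject H0 at alpha = 0.1.


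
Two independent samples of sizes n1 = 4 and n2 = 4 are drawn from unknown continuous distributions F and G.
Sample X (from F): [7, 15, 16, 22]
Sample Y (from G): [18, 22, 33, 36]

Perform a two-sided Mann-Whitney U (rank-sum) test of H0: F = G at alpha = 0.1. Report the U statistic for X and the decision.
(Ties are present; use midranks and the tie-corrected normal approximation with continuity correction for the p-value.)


Step 1: Combine and sort all 8 observations; assign midranks.
sorted (value, group): (7,X), (15,X), (16,X), (18,Y), (22,X), (22,Y), (33,Y), (36,Y)
ranks: 7->1, 15->2, 16->3, 18->4, 22->5.5, 22->5.5, 33->7, 36->8
Step 2: Rank sum for X: R1 = 1 + 2 + 3 + 5.5 = 11.5.
Step 3: U_X = R1 - n1(n1+1)/2 = 11.5 - 4*5/2 = 11.5 - 10 = 1.5.
       U_Y = n1*n2 - U_X = 16 - 1.5 = 14.5.
Step 4: Ties are present, so use the tie-corrected normal approximation (with continuity correction) for the p-value.
Step 5: p-value = 0.081429; compare to alpha = 0.1. reject H0.

U_X = 1.5, p = 0.081429, reject H0 at alpha = 0.1.


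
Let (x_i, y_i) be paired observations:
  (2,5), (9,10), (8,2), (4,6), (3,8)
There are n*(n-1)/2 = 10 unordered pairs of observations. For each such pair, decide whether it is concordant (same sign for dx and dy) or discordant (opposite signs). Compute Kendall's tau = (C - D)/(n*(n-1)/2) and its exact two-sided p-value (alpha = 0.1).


Step 1: Enumerate the 10 unordered pairs (i,j) with i<j and classify each by sign(x_j-x_i) * sign(y_j-y_i).
  (1,2):dx=+7,dy=+5->C; (1,3):dx=+6,dy=-3->D; (1,4):dx=+2,dy=+1->C; (1,5):dx=+1,dy=+3->C
  (2,3):dx=-1,dy=-8->C; (2,4):dx=-5,dy=-4->C; (2,5):dx=-6,dy=-2->C; (3,4):dx=-4,dy=+4->D
  (3,5):dx=-5,dy=+6->D; (4,5):dx=-1,dy=+2->D
Step 2: C = 6, D = 4, total pairs = 10.
Step 3: tau = (C - D)/(n(n-1)/2) = (6 - 4)/10 = 0.200000.
Step 4: Exact two-sided p-value (enumerate n! = 120 permutations of y under H0): p = 0.816667.
Step 5: alpha = 0.1. fail to reject H0.

tau_b = 0.2000 (C=6, D=4), p = 0.816667, fail to reject H0.


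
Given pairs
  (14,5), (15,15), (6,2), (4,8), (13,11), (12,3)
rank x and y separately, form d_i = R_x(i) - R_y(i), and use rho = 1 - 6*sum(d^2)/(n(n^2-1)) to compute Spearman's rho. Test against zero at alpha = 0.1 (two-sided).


Step 1: Rank x and y separately (midranks; no ties here).
rank(x): 14->5, 15->6, 6->2, 4->1, 13->4, 12->3
rank(y): 5->3, 15->6, 2->1, 8->4, 11->5, 3->2
Step 2: d_i = R_x(i) - R_y(i); compute d_i^2.
  (5-3)^2=4, (6-6)^2=0, (2-1)^2=1, (1-4)^2=9, (4-5)^2=1, (3-2)^2=1
sum(d^2) = 16.
Step 3: rho = 1 - 6*16 / (6*(6^2 - 1)) = 1 - 96/210 = 0.542857.
Step 4: Under H0, t = rho * sqrt((n-2)/(1-rho^2)) = 1.2928 ~ t(4).
Step 5: Two-sided p-value from the t-distribution with 4 df = 0.265703.
Step 6: alpha = 0.1. fail to reject H0.

rho = 0.5429, p = 0.265703, fail to reject H0 at alpha = 0.1.


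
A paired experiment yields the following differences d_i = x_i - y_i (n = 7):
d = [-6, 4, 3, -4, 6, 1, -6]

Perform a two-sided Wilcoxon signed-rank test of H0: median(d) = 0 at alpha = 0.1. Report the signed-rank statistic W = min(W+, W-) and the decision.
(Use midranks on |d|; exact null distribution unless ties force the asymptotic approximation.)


Step 1: Drop any zero differences (none here) and take |d_i|.
|d| = [6, 4, 3, 4, 6, 1, 6]
Step 2: Midrank |d_i| (ties get averaged ranks).
ranks: |6|->6, |4|->3.5, |3|->2, |4|->3.5, |6|->6, |1|->1, |6|->6
Step 3: Attach original signs; sum ranks with positive sign and with negative sign.
W+ = 3.5 + 2 + 6 + 1 = 12.5
W- = 6 + 3.5 + 6 = 15.5
(Check: W+ + W- = 28 should equal n(n+1)/2 = 28.)
Step 4: Test statistic W = min(W+, W-) = 12.5.
Step 5: Ties in |d|, so use the tie-corrected normal approximation.
        E[W] = n(n+1)/4 = 7*8/4 = 14.
        Tie groups: |d|=4 (t=2), |d|=6 (t=3); sum(t^3 - t) = 30.
        Var[W] = n(n+1)(2n+1)/24 - sum(t^3-t)/48 = 840/24 - 30/48 = 34.375.
        z = (W - E[W]) / sqrt(Var[W]) = (12.5 - 14) / 5.8630 = -0.2558.
        Two-sided p = 2*Phi(z) = 0.798074.
Step 6: alpha = 0.1. fail to reject H0.

W+ = 12.5, W- = 15.5, W = min = 12.5, p = 0.798074, fail to reject H0.


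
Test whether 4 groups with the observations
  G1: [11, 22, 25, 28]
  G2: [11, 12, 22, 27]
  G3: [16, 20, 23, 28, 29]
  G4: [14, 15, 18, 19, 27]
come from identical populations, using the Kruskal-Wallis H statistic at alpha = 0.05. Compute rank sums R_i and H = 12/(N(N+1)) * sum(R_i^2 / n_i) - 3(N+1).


Step 1: Combine all N = 18 observations and assign midranks.
sorted (value, group, rank): (11,G1,1.5), (11,G2,1.5), (12,G2,3), (14,G4,4), (15,G4,5), (16,G3,6), (18,G4,7), (19,G4,8), (20,G3,9), (22,G1,10.5), (22,G2,10.5), (23,G3,12), (25,G1,13), (27,G2,14.5), (27,G4,14.5), (28,G1,16.5), (28,G3,16.5), (29,G3,18)
Step 2: Sum ranks within each group.
R_1 = 41.5 (n_1 = 4)
R_2 = 29.5 (n_2 = 4)
R_3 = 61.5 (n_3 = 5)
R_4 = 38.5 (n_4 = 5)
Step 3: H = 12/(N(N+1)) * sum(R_i^2/n_i) - 3(N+1)
     = 12/(18*19) * (41.5^2/4 + 29.5^2/4 + 61.5^2/5 + 38.5^2/5) - 3*19
     = 0.035088 * 1701.03 - 57
     = 2.685088.
Step 4: Ties present; correction factor C = 1 - 24/(18^3 - 18) = 0.995872. Corrected H = 2.685088 / 0.995872 = 2.696218.
Step 5: Under H0, H ~ chi^2(3); p-value = 0.440870.
Step 6: alpha = 0.05. fail to reject H0.

H = 2.6962, df = 3, p = 0.440870, fail to reject H0.


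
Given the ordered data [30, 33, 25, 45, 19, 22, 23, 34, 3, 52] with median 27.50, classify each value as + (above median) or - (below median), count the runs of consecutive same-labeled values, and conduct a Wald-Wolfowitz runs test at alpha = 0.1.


Step 1: Compute median = 27.50; label A = above, B = below.
Labels in order: AABABBBABA  (n_A = 5, n_B = 5)
Step 2: Count runs R = 7.
Step 3: Under H0 (random ordering), E[R] = 2*n_A*n_B/(n_A+n_B) + 1 = 2*5*5/10 + 1 = 6.0000.
        Var[R] = 2*n_A*n_B*(2*n_A*n_B - n_A - n_B) / ((n_A+n_B)^2 * (n_A+n_B-1)) = 2000/900 = 2.2222.
        SD[R] = 1.4907.
Step 4: Continuity-corrected z = (R - 0.5 - E[R]) / SD[R] = (7 - 0.5 - 6.0000) / 1.4907 = 0.3354.
Step 5: Two-sided p-value via normal approximation = 2*(1 - Phi(|z|)) = 0.737316.
Step 6: alpha = 0.1. fail to reject H0.

R = 7, z = 0.3354, p = 0.737316, fail to reject H0.


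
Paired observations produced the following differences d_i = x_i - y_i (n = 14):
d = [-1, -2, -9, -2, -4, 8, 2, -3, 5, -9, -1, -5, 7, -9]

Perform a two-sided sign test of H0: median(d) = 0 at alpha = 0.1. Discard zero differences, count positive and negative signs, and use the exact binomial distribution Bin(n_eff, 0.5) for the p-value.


Step 1: Discard zero differences. Original n = 14; n_eff = number of nonzero differences = 14.
Nonzero differences (with sign): -1, -2, -9, -2, -4, +8, +2, -3, +5, -9, -1, -5, +7, -9
Step 2: Count signs: positive = 4, negative = 10.
Step 3: Under H0: P(positive) = 0.5, so the number of positives S ~ Bin(14, 0.5).
Step 4: Two-sided exact p-value = sum of Bin(14,0.5) probabilities at or below the observed probability = 0.179565.
Step 5: alpha = 0.1. fail to reject H0.

n_eff = 14, pos = 4, neg = 10, p = 0.179565, fail to reject H0.


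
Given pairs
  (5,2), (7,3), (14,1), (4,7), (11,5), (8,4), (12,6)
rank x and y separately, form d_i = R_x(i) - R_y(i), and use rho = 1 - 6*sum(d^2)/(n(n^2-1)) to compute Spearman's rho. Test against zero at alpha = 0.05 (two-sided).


Step 1: Rank x and y separately (midranks; no ties here).
rank(x): 5->2, 7->3, 14->7, 4->1, 11->5, 8->4, 12->6
rank(y): 2->2, 3->3, 1->1, 7->7, 5->5, 4->4, 6->6
Step 2: d_i = R_x(i) - R_y(i); compute d_i^2.
  (2-2)^2=0, (3-3)^2=0, (7-1)^2=36, (1-7)^2=36, (5-5)^2=0, (4-4)^2=0, (6-6)^2=0
sum(d^2) = 72.
Step 3: rho = 1 - 6*72 / (7*(7^2 - 1)) = 1 - 432/336 = -0.285714.
Step 4: Under H0, t = rho * sqrt((n-2)/(1-rho^2)) = -0.6667 ~ t(5).
Step 5: Two-sided p-value from the t-distribution with 5 df = 0.534509.
Step 6: alpha = 0.05. fail to reject H0.

rho = -0.2857, p = 0.534509, fail to reject H0 at alpha = 0.05.


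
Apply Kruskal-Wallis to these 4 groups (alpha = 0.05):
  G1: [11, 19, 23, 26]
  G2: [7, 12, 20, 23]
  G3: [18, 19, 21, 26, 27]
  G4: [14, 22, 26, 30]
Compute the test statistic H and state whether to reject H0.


Step 1: Combine all N = 17 observations and assign midranks.
sorted (value, group, rank): (7,G2,1), (11,G1,2), (12,G2,3), (14,G4,4), (18,G3,5), (19,G1,6.5), (19,G3,6.5), (20,G2,8), (21,G3,9), (22,G4,10), (23,G1,11.5), (23,G2,11.5), (26,G1,14), (26,G3,14), (26,G4,14), (27,G3,16), (30,G4,17)
Step 2: Sum ranks within each group.
R_1 = 34 (n_1 = 4)
R_2 = 23.5 (n_2 = 4)
R_3 = 50.5 (n_3 = 5)
R_4 = 45 (n_4 = 4)
Step 3: H = 12/(N(N+1)) * sum(R_i^2/n_i) - 3(N+1)
     = 12/(17*18) * (34^2/4 + 23.5^2/4 + 50.5^2/5 + 45^2/4) - 3*18
     = 0.039216 * 1443.36 - 54
     = 2.602451.
Step 4: Ties present; correction factor C = 1 - 36/(17^3 - 17) = 0.992647. Corrected H = 2.602451 / 0.992647 = 2.621728.
Step 5: Under H0, H ~ chi^2(3); p-value = 0.453693.
Step 6: alpha = 0.05. fail to reject H0.

H = 2.6217, df = 3, p = 0.453693, fail to reject H0.


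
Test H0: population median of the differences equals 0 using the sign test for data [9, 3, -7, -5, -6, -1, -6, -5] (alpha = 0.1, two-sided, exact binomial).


Step 1: Discard zero differences. Original n = 8; n_eff = number of nonzero differences = 8.
Nonzero differences (with sign): +9, +3, -7, -5, -6, -1, -6, -5
Step 2: Count signs: positive = 2, negative = 6.
Step 3: Under H0: P(positive) = 0.5, so the number of positives S ~ Bin(8, 0.5).
Step 4: Two-sided exact p-value = sum of Bin(8,0.5) probabilities at or below the observed probability = 0.289062.
Step 5: alpha = 0.1. fail to reject H0.

n_eff = 8, pos = 2, neg = 6, p = 0.289062, fail to reject H0.


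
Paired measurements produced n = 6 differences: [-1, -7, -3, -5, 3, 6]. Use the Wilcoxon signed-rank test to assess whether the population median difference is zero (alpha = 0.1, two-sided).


Step 1: Drop any zero differences (none here) and take |d_i|.
|d| = [1, 7, 3, 5, 3, 6]
Step 2: Midrank |d_i| (ties get averaged ranks).
ranks: |1|->1, |7|->6, |3|->2.5, |5|->4, |3|->2.5, |6|->5
Step 3: Attach original signs; sum ranks with positive sign and with negative sign.
W+ = 2.5 + 5 = 7.5
W- = 1 + 6 + 2.5 + 4 = 13.5
(Check: W+ + W- = 21 should equal n(n+1)/2 = 21.)
Step 4: Test statistic W = min(W+, W-) = 7.5.
Step 5: Ties in |d|, so use the tie-corrected normal approximation.
        E[W] = n(n+1)/4 = 6*7/4 = 10.5.
        Tie groups: |d|=3 (t=2); sum(t^3 - t) = 6.
        Var[W] = n(n+1)(2n+1)/24 - sum(t^3-t)/48 = 546/24 - 6/48 = 22.625.
        z = (W - E[W]) / sqrt(Var[W]) = (7.5 - 10.5) / 4.7566 = -0.6307.
        Two-sided p = 2*Phi(z) = 0.528233.
Step 6: alpha = 0.1. fail to reject H0.

W+ = 7.5, W- = 13.5, W = min = 7.5, p = 0.528233, fail to reject H0.


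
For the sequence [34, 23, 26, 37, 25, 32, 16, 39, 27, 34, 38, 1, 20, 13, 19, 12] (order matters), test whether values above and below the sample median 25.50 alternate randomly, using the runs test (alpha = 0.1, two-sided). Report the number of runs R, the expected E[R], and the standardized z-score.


Step 1: Compute median = 25.50; label A = above, B = below.
Labels in order: ABAABABAAAABBBBB  (n_A = 8, n_B = 8)
Step 2: Count runs R = 8.
Step 3: Under H0 (random ordering), E[R] = 2*n_A*n_B/(n_A+n_B) + 1 = 2*8*8/16 + 1 = 9.0000.
        Var[R] = 2*n_A*n_B*(2*n_A*n_B - n_A - n_B) / ((n_A+n_B)^2 * (n_A+n_B-1)) = 14336/3840 = 3.7333.
        SD[R] = 1.9322.
Step 4: Continuity-corrected z = (R + 0.5 - E[R]) / SD[R] = (8 + 0.5 - 9.0000) / 1.9322 = -0.2588.
Step 5: Two-sided p-value via normal approximation = 2*(1 - Phi(|z|)) = 0.795809.
Step 6: alpha = 0.1. fail to reject H0.

R = 8, z = -0.2588, p = 0.795809, fail to reject H0.


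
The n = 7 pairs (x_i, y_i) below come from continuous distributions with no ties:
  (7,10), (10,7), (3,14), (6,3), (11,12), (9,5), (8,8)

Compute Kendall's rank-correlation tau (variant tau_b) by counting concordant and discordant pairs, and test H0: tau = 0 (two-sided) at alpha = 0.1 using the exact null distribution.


Step 1: Enumerate the 21 unordered pairs (i,j) with i<j and classify each by sign(x_j-x_i) * sign(y_j-y_i).
  (1,2):dx=+3,dy=-3->D; (1,3):dx=-4,dy=+4->D; (1,4):dx=-1,dy=-7->C; (1,5):dx=+4,dy=+2->C
  (1,6):dx=+2,dy=-5->D; (1,7):dx=+1,dy=-2->D; (2,3):dx=-7,dy=+7->D; (2,4):dx=-4,dy=-4->C
  (2,5):dx=+1,dy=+5->C; (2,6):dx=-1,dy=-2->C; (2,7):dx=-2,dy=+1->D; (3,4):dx=+3,dy=-11->D
  (3,5):dx=+8,dy=-2->D; (3,6):dx=+6,dy=-9->D; (3,7):dx=+5,dy=-6->D; (4,5):dx=+5,dy=+9->C
  (4,6):dx=+3,dy=+2->C; (4,7):dx=+2,dy=+5->C; (5,6):dx=-2,dy=-7->C; (5,7):dx=-3,dy=-4->C
  (6,7):dx=-1,dy=+3->D
Step 2: C = 10, D = 11, total pairs = 21.
Step 3: tau = (C - D)/(n(n-1)/2) = (10 - 11)/21 = -0.047619.
Step 4: Exact two-sided p-value (enumerate n! = 5040 permutations of y under H0): p = 1.000000.
Step 5: alpha = 0.1. fail to reject H0.

tau_b = -0.0476 (C=10, D=11), p = 1.000000, fail to reject H0.


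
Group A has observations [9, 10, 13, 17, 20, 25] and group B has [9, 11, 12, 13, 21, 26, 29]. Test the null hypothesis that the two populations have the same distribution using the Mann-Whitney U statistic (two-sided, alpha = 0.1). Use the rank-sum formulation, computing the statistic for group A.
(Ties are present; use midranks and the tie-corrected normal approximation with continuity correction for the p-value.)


Step 1: Combine and sort all 13 observations; assign midranks.
sorted (value, group): (9,X), (9,Y), (10,X), (11,Y), (12,Y), (13,X), (13,Y), (17,X), (20,X), (21,Y), (25,X), (26,Y), (29,Y)
ranks: 9->1.5, 9->1.5, 10->3, 11->4, 12->5, 13->6.5, 13->6.5, 17->8, 20->9, 21->10, 25->11, 26->12, 29->13
Step 2: Rank sum for X: R1 = 1.5 + 3 + 6.5 + 8 + 9 + 11 = 39.
Step 3: U_X = R1 - n1(n1+1)/2 = 39 - 6*7/2 = 39 - 21 = 18.
       U_Y = n1*n2 - U_X = 42 - 18 = 24.
Step 4: Ties are present, so use the tie-corrected normal approximation (with continuity correction) for the p-value.
Step 5: p-value = 0.720247; compare to alpha = 0.1. fail to reject H0.

U_X = 18, p = 0.720247, fail to reject H0 at alpha = 0.1.


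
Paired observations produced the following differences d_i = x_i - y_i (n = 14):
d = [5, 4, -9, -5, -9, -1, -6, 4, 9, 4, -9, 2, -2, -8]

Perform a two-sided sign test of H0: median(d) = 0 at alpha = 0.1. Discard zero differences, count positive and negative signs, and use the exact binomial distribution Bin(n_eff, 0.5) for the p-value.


Step 1: Discard zero differences. Original n = 14; n_eff = number of nonzero differences = 14.
Nonzero differences (with sign): +5, +4, -9, -5, -9, -1, -6, +4, +9, +4, -9, +2, -2, -8
Step 2: Count signs: positive = 6, negative = 8.
Step 3: Under H0: P(positive) = 0.5, so the number of positives S ~ Bin(14, 0.5).
Step 4: Two-sided exact p-value = sum of Bin(14,0.5) probabilities at or below the observed probability = 0.790527.
Step 5: alpha = 0.1. fail to reject H0.

n_eff = 14, pos = 6, neg = 8, p = 0.790527, fail to reject H0.


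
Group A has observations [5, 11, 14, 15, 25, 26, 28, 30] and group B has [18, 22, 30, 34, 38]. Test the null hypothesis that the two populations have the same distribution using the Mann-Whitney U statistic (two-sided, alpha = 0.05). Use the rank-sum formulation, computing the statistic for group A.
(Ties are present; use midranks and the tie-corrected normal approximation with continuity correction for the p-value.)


Step 1: Combine and sort all 13 observations; assign midranks.
sorted (value, group): (5,X), (11,X), (14,X), (15,X), (18,Y), (22,Y), (25,X), (26,X), (28,X), (30,X), (30,Y), (34,Y), (38,Y)
ranks: 5->1, 11->2, 14->3, 15->4, 18->5, 22->6, 25->7, 26->8, 28->9, 30->10.5, 30->10.5, 34->12, 38->13
Step 2: Rank sum for X: R1 = 1 + 2 + 3 + 4 + 7 + 8 + 9 + 10.5 = 44.5.
Step 3: U_X = R1 - n1(n1+1)/2 = 44.5 - 8*9/2 = 44.5 - 36 = 8.5.
       U_Y = n1*n2 - U_X = 40 - 8.5 = 31.5.
Step 4: Ties are present, so use the tie-corrected normal approximation (with continuity correction) for the p-value.
Step 5: p-value = 0.106864; compare to alpha = 0.05. fail to reject H0.

U_X = 8.5, p = 0.106864, fail to reject H0 at alpha = 0.05.


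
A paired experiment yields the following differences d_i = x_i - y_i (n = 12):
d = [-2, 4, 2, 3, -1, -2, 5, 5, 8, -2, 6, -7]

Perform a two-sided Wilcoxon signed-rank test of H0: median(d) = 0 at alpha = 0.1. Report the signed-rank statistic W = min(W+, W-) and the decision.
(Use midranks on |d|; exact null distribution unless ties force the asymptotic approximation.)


Step 1: Drop any zero differences (none here) and take |d_i|.
|d| = [2, 4, 2, 3, 1, 2, 5, 5, 8, 2, 6, 7]
Step 2: Midrank |d_i| (ties get averaged ranks).
ranks: |2|->3.5, |4|->7, |2|->3.5, |3|->6, |1|->1, |2|->3.5, |5|->8.5, |5|->8.5, |8|->12, |2|->3.5, |6|->10, |7|->11
Step 3: Attach original signs; sum ranks with positive sign and with negative sign.
W+ = 7 + 3.5 + 6 + 8.5 + 8.5 + 12 + 10 = 55.5
W- = 3.5 + 1 + 3.5 + 3.5 + 11 = 22.5
(Check: W+ + W- = 78 should equal n(n+1)/2 = 78.)
Step 4: Test statistic W = min(W+, W-) = 22.5.
Step 5: Ties in |d|, so use the tie-corrected normal approximation.
        E[W] = n(n+1)/4 = 12*13/4 = 39.
        Tie groups: |d|=2 (t=4), |d|=5 (t=2); sum(t^3 - t) = 66.
        Var[W] = n(n+1)(2n+1)/24 - sum(t^3-t)/48 = 3900/24 - 66/48 = 161.125.
        z = (W - E[W]) / sqrt(Var[W]) = (22.5 - 39) / 12.6935 = -1.2999.
        Two-sided p = 2*Phi(z) = 0.193643.
Step 6: alpha = 0.1. fail to reject H0.

W+ = 55.5, W- = 22.5, W = min = 22.5, p = 0.193643, fail to reject H0.


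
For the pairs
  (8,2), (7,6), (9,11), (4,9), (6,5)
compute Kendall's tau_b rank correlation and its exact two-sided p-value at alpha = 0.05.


Step 1: Enumerate the 10 unordered pairs (i,j) with i<j and classify each by sign(x_j-x_i) * sign(y_j-y_i).
  (1,2):dx=-1,dy=+4->D; (1,3):dx=+1,dy=+9->C; (1,4):dx=-4,dy=+7->D; (1,5):dx=-2,dy=+3->D
  (2,3):dx=+2,dy=+5->C; (2,4):dx=-3,dy=+3->D; (2,5):dx=-1,dy=-1->C; (3,4):dx=-5,dy=-2->C
  (3,5):dx=-3,dy=-6->C; (4,5):dx=+2,dy=-4->D
Step 2: C = 5, D = 5, total pairs = 10.
Step 3: tau = (C - D)/(n(n-1)/2) = (5 - 5)/10 = 0.000000.
Step 4: Exact two-sided p-value (enumerate n! = 120 permutations of y under H0): p = 1.000000.
Step 5: alpha = 0.05. fail to reject H0.

tau_b = 0.0000 (C=5, D=5), p = 1.000000, fail to reject H0.
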